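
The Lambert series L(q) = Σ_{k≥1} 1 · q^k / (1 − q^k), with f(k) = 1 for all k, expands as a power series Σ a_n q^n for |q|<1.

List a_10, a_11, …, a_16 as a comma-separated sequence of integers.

4, 2, 6, 2, 4, 4, 5

q^10  k|10↦f(k): 10:1 5:1 2:1 1:1  a_10=4
n=11: 1·11 11·1  f→[1+1]=2
q^12  k|12↦f(k): 12:1 6:1 4:1 3:1 2:1 1:1  a_12=6
d|13:{13,1}  Σf=1+1=2
n=14: 14·1 7·2 2·7 1·14  f→[1+1+1+1]=4
n=15: 15·1 5·3 3·5 1·15  f→[1+1+1+1]=4
q^16  k|16↦f(k): 16:1 8:1 4:1 2:1 1:1  a_16=5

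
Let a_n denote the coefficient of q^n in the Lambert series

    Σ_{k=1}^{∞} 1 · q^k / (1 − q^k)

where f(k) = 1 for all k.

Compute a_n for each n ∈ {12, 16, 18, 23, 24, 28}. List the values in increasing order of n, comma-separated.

n=12: 12·1 6·2 4·3 3·4 2·6 1·12  f→[1+1+1+1+1+1]=6
d|16:{1,2,4,8,16}  Σf=1+1+1+1+1=5
[q^18] f(1)=1,f(2)=1,f(3)=1,f(6)=1,f(9)=1,f(18)=1 ⇒ 6
q^23  k|23↦f(k): 23:1 1:1  a_23=2
d|24:{24,12,8,6,4,3,2,1}  Σf=1+1+1+1+1+1+1+1=8
d|28:{1,2,4,7,14,28}  Σf=1+1+1+1+1+1=6

6, 5, 6, 2, 8, 6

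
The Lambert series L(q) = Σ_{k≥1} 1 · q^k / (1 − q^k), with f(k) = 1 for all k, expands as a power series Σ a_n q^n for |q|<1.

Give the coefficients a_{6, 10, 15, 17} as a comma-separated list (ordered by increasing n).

4, 4, 4, 2

d|6:{1,2,3,6}  Σf=1+1+1+1=4
n=10: 1·10 2·5 5·2 10·1  f→[1+1+1+1]=4
[q^15] f(1)=1,f(3)=1,f(5)=1,f(15)=1 ⇒ 4
[q^17] f(1)=1,f(17)=1 ⇒ 2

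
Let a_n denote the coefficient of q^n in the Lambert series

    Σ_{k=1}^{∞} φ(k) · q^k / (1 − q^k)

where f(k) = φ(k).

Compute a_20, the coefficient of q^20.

[q^20] φ(1)=1,φ(2)=1,φ(4)=2,φ(5)=4,φ(10)=4,φ(20)=8 ⇒ 20

a_20 = 20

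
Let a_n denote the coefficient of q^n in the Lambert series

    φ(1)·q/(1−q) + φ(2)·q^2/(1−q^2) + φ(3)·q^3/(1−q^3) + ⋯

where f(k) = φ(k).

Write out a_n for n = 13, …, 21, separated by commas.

d|13:{13,1}  Σφ=12+1=13
q^14  k|14↦φ(k): 1:1 2:1 7:6 14:6  a_14=14
[q^15] φ(15)=8,φ(5)=4,φ(3)=2,φ(1)=1 ⇒ 15
d|16:{16,8,4,2,1}  Σφ=8+4+2+1+1=16
[q^17] φ(17)=16,φ(1)=1 ⇒ 17
d|18:{1,2,3,6,9,18}  Σφ=1+1+2+2+6+6=18
d|19:{1,19}  Σφ=1+18=19
[q^20] φ(20)=8,φ(10)=4,φ(5)=4,φ(4)=2,φ(2)=1,φ(1)=1 ⇒ 20
q^21  k|21↦φ(k): 1:1 3:2 7:6 21:12  a_21=21

13, 14, 15, 16, 17, 18, 19, 20, 21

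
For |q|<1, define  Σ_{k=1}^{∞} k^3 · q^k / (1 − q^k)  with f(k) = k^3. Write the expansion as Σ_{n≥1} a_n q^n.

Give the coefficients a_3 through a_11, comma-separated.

[q^3] f(1)=1,f(3)=27 ⇒ 28
d|4:{4,2,1}  Σf=64+8+1=73
[q^5] f(1)=1,f(5)=125 ⇒ 126
q^6  k|6↦f(k): 1:1 2:8 3:27 6:216  a_6=252
[q^7] f(7)=343,f(1)=1 ⇒ 344
n=8: 1·8 2·4 4·2 8·1  f→[1+8+64+512]=585
[q^9] f(9)=729,f(3)=27,f(1)=1 ⇒ 757
d|10:{1,2,5,10}  Σf=1+8+125+1000=1134
q^11  k|11↦f(k): 1:1 11:1331  a_11=1332

28, 73, 126, 252, 344, 585, 757, 1134, 1332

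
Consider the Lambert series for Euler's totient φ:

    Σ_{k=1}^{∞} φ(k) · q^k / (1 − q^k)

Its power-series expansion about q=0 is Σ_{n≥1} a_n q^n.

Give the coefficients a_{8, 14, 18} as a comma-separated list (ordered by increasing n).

q^8  k|8↦φ(k): 1:1 2:1 4:2 8:4  a_8=8
[q^14] φ(1)=1,φ(2)=1,φ(7)=6,φ(14)=6 ⇒ 14
n=18: 1·18 2·9 3·6 6·3 9·2 18·1  φ→[1+1+2+2+6+6]=18

8, 14, 18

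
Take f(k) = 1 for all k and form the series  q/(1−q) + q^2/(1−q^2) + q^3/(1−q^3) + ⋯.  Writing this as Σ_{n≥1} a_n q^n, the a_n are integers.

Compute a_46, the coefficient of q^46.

n=46: 1·46 2·23 23·2 46·1  f→[1+1+1+1]=4

a_46 = 4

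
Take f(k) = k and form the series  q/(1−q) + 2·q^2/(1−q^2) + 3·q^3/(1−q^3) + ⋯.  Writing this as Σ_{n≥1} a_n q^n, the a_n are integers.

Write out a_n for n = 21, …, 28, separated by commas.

n=21: 1·21 3·7 7·3 21·1  f→[1+3+7+21]=32
q^22  k|22↦f(k): 22:22 11:11 2:2 1:1  a_22=36
n=23: 23·1 1·23  f→[23+1]=24
q^24  k|24↦f(k): 24:24 12:12 8:8 6:6 4:4 3:3 2:2 1:1  a_24=60
q^25  k|25↦f(k): 25:25 5:5 1:1  a_25=31
n=26: 26·1 13·2 2·13 1·26  f→[26+13+2+1]=42
q^27  k|27↦f(k): 27:27 9:9 3:3 1:1  a_27=40
q^28  k|28↦f(k): 1:1 2:2 4:4 7:7 14:14 28:28  a_28=56

32, 36, 24, 60, 31, 42, 40, 56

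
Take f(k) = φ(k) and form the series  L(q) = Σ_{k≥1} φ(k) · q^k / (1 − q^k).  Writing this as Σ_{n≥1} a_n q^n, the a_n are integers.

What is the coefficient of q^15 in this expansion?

d|15:{1,3,5,15}  Σφ=1+2+4+8=15

a_15 = 15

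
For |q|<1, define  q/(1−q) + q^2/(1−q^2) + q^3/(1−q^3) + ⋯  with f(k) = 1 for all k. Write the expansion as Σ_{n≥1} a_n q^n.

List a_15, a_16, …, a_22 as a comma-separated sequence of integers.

4, 5, 2, 6, 2, 6, 4, 4

[q^15] f(15)=1,f(5)=1,f(3)=1,f(1)=1 ⇒ 4
q^16  k|16↦f(k): 1:1 2:1 4:1 8:1 16:1  a_16=5
q^17  k|17↦f(k): 1:1 17:1  a_17=2
d|18:{1,2,3,6,9,18}  Σf=1+1+1+1+1+1=6
d|19:{1,19}  Σf=1+1=2
n=20: 20·1 10·2 5·4 4·5 2·10 1·20  f→[1+1+1+1+1+1]=6
q^21  k|21↦f(k): 1:1 3:1 7:1 21:1  a_21=4
[q^22] f(22)=1,f(11)=1,f(2)=1,f(1)=1 ⇒ 4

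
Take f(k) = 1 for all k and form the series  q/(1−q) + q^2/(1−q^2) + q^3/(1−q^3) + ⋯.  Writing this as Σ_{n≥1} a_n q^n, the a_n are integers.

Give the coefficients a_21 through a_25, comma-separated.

4, 4, 2, 8, 3

d|21:{1,3,7,21}  Σf=1+1+1+1=4
[q^22] f(1)=1,f(2)=1,f(11)=1,f(22)=1 ⇒ 4
[q^23] f(1)=1,f(23)=1 ⇒ 2
d|24:{24,12,8,6,4,3,2,1}  Σf=1+1+1+1+1+1+1+1=8
n=25: 1·25 5·5 25·1  f→[1+1+1]=3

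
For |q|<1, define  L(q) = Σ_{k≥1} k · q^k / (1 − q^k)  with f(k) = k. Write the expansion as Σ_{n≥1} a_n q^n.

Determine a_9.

a_9 = 13

[q^9] f(1)=1,f(3)=3,f(9)=9 ⇒ 13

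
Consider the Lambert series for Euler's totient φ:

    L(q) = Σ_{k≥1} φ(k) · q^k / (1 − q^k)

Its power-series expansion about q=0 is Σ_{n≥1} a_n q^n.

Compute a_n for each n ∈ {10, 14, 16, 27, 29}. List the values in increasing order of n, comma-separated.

[q^10] φ(1)=1,φ(2)=1,φ(5)=4,φ(10)=4 ⇒ 10
n=14: 14·1 7·2 2·7 1·14  φ→[6+6+1+1]=14
n=16: 1·16 2·8 4·4 8·2 16·1  φ→[1+1+2+4+8]=16
n=27: 27·1 9·3 3·9 1·27  φ→[18+6+2+1]=27
[q^29] φ(29)=28,φ(1)=1 ⇒ 29

10, 14, 16, 27, 29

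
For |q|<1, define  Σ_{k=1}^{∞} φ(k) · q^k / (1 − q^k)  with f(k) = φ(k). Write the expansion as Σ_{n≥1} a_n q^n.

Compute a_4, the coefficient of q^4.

q^4  k|4↦φ(k): 1:1 2:1 4:2  a_4=4

a_4 = 4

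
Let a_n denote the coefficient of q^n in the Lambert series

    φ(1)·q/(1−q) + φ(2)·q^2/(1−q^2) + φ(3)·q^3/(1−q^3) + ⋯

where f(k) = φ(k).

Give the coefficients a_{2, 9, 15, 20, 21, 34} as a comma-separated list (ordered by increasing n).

[q^2] φ(2)=1,φ(1)=1 ⇒ 2
q^9  k|9↦φ(k): 9:6 3:2 1:1  a_9=9
q^15  k|15↦φ(k): 15:8 5:4 3:2 1:1  a_15=15
[q^20] φ(1)=1,φ(2)=1,φ(4)=2,φ(5)=4,φ(10)=4,φ(20)=8 ⇒ 20
q^21  k|21↦φ(k): 21:12 7:6 3:2 1:1  a_21=21
[q^34] φ(1)=1,φ(2)=1,φ(17)=16,φ(34)=16 ⇒ 34

2, 9, 15, 20, 21, 34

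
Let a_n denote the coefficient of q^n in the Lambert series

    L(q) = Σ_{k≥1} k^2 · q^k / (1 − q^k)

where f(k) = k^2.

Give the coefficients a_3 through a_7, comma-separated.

[q^3] f(3)=9,f(1)=1 ⇒ 10
n=4: 4·1 2·2 1·4  f→[16+4+1]=21
q^5  k|5↦f(k): 1:1 5:25  a_5=26
d|6:{6,3,2,1}  Σf=36+9+4+1=50
[q^7] f(1)=1,f(7)=49 ⇒ 50

10, 21, 26, 50, 50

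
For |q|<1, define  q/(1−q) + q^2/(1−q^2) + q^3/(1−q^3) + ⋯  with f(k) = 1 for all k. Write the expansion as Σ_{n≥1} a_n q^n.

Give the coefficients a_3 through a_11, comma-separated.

d|3:{1,3}  Σf=1+1=2
d|4:{4,2,1}  Σf=1+1+1=3
d|5:{1,5}  Σf=1+1=2
[q^6] f(6)=1,f(3)=1,f(2)=1,f(1)=1 ⇒ 4
q^7  k|7↦f(k): 7:1 1:1  a_7=2
[q^8] f(1)=1,f(2)=1,f(4)=1,f(8)=1 ⇒ 4
[q^9] f(1)=1,f(3)=1,f(9)=1 ⇒ 3
q^10  k|10↦f(k): 10:1 5:1 2:1 1:1  a_10=4
d|11:{1,11}  Σf=1+1=2

2, 3, 2, 4, 2, 4, 3, 4, 2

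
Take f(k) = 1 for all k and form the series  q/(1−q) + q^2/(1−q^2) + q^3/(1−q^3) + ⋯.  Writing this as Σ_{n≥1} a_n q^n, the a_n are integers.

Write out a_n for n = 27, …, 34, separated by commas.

4, 6, 2, 8, 2, 6, 4, 4

[q^27] f(1)=1,f(3)=1,f(9)=1,f(27)=1 ⇒ 4
d|28:{28,14,7,4,2,1}  Σf=1+1+1+1+1+1=6
n=29: 29·1 1·29  f→[1+1]=2
q^30  k|30↦f(k): 1:1 2:1 3:1 5:1 6:1 10:1 15:1 30:1  a_30=8
n=31: 1·31 31·1  f→[1+1]=2
d|32:{1,2,4,8,16,32}  Σf=1+1+1+1+1+1=6
q^33  k|33↦f(k): 33:1 11:1 3:1 1:1  a_33=4
q^34  k|34↦f(k): 1:1 2:1 17:1 34:1  a_34=4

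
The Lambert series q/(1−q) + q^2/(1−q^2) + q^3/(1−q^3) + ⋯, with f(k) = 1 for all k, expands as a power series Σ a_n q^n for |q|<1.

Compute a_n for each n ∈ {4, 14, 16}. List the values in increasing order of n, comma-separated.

3, 4, 5

d|4:{1,2,4}  Σf=1+1+1=3
q^14  k|14↦f(k): 14:1 7:1 2:1 1:1  a_14=4
[q^16] f(1)=1,f(2)=1,f(4)=1,f(8)=1,f(16)=1 ⇒ 5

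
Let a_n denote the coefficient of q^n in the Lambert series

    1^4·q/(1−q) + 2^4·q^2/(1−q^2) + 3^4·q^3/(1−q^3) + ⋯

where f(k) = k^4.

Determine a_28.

a_28 = 655746

[q^28] f(28)=614656,f(14)=38416,f(7)=2401,f(4)=256,f(2)=16,f(1)=1 ⇒ 655746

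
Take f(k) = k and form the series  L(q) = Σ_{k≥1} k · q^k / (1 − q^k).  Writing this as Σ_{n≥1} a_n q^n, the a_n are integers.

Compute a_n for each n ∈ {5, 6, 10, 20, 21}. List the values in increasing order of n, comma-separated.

6, 12, 18, 42, 32

q^5  k|5↦f(k): 1:1 5:5  a_5=6
d|6:{6,3,2,1}  Σf=6+3+2+1=12
d|10:{1,2,5,10}  Σf=1+2+5+10=18
d|20:{1,2,4,5,10,20}  Σf=1+2+4+5+10+20=42
n=21: 1·21 3·7 7·3 21·1  f→[1+3+7+21]=32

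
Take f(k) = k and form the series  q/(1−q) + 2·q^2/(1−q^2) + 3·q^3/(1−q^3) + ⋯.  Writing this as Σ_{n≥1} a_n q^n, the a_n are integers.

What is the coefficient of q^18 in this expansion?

d|18:{18,9,6,3,2,1}  Σf=18+9+6+3+2+1=39

a_18 = 39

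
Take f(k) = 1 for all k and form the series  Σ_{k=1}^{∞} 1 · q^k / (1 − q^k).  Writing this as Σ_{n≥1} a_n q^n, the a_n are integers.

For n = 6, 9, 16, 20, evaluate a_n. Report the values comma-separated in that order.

n=6: 6·1 3·2 2·3 1·6  f→[1+1+1+1]=4
n=9: 1·9 3·3 9·1  f→[1+1+1]=3
n=16: 16·1 8·2 4·4 2·8 1·16  f→[1+1+1+1+1]=5
n=20: 20·1 10·2 5·4 4·5 2·10 1·20  f→[1+1+1+1+1+1]=6

4, 3, 5, 6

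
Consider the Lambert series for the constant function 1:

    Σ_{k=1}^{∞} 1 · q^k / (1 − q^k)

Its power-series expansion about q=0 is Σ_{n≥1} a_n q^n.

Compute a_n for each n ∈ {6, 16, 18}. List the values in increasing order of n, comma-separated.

[q^6] f(6)=1,f(3)=1,f(2)=1,f(1)=1 ⇒ 4
[q^16] f(16)=1,f(8)=1,f(4)=1,f(2)=1,f(1)=1 ⇒ 5
d|18:{1,2,3,6,9,18}  Σf=1+1+1+1+1+1=6

4, 5, 6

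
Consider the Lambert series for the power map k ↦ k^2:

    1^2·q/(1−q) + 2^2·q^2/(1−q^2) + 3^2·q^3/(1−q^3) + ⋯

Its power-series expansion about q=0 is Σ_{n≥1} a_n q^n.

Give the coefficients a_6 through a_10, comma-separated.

q^6  k|6↦f(k): 1:1 2:4 3:9 6:36  a_6=50
d|7:{7,1}  Σf=49+1=50
[q^8] f(8)=64,f(4)=16,f(2)=4,f(1)=1 ⇒ 85
q^9  k|9↦f(k): 9:81 3:9 1:1  a_9=91
n=10: 10·1 5·2 2·5 1·10  f→[100+25+4+1]=130

50, 50, 85, 91, 130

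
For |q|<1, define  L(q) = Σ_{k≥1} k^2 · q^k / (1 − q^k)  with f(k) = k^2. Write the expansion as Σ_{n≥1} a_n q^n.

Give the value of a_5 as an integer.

n=5: 5·1 1·5  f→[25+1]=26

a_5 = 26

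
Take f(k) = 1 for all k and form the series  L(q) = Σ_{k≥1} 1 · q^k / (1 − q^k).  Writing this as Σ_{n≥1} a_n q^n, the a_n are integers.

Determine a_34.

d|34:{34,17,2,1}  Σf=1+1+1+1=4

a_34 = 4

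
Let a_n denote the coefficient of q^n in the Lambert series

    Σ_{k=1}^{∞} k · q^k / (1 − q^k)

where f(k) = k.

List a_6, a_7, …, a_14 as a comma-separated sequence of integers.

12, 8, 15, 13, 18, 12, 28, 14, 24

n=6: 1·6 2·3 3·2 6·1  f→[1+2+3+6]=12
d|7:{7,1}  Σf=7+1=8
n=8: 1·8 2·4 4·2 8·1  f→[1+2+4+8]=15
[q^9] f(9)=9,f(3)=3,f(1)=1 ⇒ 13
[q^10] f(1)=1,f(2)=2,f(5)=5,f(10)=10 ⇒ 18
n=11: 1·11 11·1  f→[1+11]=12
q^12  k|12↦f(k): 1:1 2:2 3:3 4:4 6:6 12:12  a_12=28
[q^13] f(1)=1,f(13)=13 ⇒ 14
q^14  k|14↦f(k): 14:14 7:7 2:2 1:1  a_14=24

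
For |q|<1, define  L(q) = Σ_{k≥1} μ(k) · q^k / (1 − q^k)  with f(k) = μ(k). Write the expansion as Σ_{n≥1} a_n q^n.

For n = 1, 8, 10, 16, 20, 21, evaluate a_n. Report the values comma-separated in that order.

q^1  k|1↦μ(k): 1:1  a_1=1
d|8:{8,4,2,1}  Σμ=0+0+(-1)+1=0
d|10:{1,2,5,10}  Σμ=1+(-1)+(-1)+1=0
d|16:{1,2,4,8,16}  Σμ=1+(-1)+0+0+0=0
[q^20] μ(1)=1,μ(2)=-1,μ(4)=0,μ(5)=-1,μ(10)=1,μ(20)=0 ⇒ 0
q^21  k|21↦μ(k): 1:1 3:-1 7:-1 21:1  a_21=0

1, 0, 0, 0, 0, 0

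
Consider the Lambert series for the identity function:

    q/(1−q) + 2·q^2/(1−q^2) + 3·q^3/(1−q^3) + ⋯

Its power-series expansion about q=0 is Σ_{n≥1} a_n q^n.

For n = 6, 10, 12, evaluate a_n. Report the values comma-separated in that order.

12, 18, 28

n=6: 6·1 3·2 2·3 1·6  f→[6+3+2+1]=12
q^10  k|10↦f(k): 1:1 2:2 5:5 10:10  a_10=18
n=12: 1·12 2·6 3·4 4·3 6·2 12·1  f→[1+2+3+4+6+12]=28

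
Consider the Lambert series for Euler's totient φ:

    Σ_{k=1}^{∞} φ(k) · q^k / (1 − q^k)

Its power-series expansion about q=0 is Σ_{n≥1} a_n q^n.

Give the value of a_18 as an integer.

d|18:{18,9,6,3,2,1}  Σφ=6+6+2+2+1+1=18

a_18 = 18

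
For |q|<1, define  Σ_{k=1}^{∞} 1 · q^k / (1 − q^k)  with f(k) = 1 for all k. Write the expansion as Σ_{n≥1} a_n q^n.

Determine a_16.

a_16 = 5

d|16:{16,8,4,2,1}  Σf=1+1+1+1+1=5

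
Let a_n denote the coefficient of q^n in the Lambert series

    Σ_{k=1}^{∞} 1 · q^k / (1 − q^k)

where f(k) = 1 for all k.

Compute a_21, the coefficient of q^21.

a_21 = 4

q^21  k|21↦f(k): 21:1 7:1 3:1 1:1  a_21=4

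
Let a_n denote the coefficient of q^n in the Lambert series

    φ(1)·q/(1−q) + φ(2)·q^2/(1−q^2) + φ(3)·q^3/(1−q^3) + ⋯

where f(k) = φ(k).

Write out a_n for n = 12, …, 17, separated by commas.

n=12: 1·12 2·6 3·4 4·3 6·2 12·1  φ→[1+1+2+2+2+4]=12
d|13:{1,13}  Σφ=1+12=13
n=14: 1·14 2·7 7·2 14·1  φ→[1+1+6+6]=14
d|15:{15,5,3,1}  Σφ=8+4+2+1=15
[q^16] φ(1)=1,φ(2)=1,φ(4)=2,φ(8)=4,φ(16)=8 ⇒ 16
q^17  k|17↦φ(k): 1:1 17:16  a_17=17

12, 13, 14, 15, 16, 17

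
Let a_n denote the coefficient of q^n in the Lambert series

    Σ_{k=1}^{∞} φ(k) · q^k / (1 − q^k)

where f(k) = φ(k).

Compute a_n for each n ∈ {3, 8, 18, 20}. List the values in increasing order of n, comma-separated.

d|3:{1,3}  Σφ=1+2=3
q^8  k|8↦φ(k): 8:4 4:2 2:1 1:1  a_8=8
[q^18] φ(18)=6,φ(9)=6,φ(6)=2,φ(3)=2,φ(2)=1,φ(1)=1 ⇒ 18
d|20:{1,2,4,5,10,20}  Σφ=1+1+2+4+4+8=20

3, 8, 18, 20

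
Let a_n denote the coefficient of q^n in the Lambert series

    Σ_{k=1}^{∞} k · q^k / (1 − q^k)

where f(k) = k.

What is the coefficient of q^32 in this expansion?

a_32 = 63

n=32: 1·32 2·16 4·8 8·4 16·2 32·1  f→[1+2+4+8+16+32]=63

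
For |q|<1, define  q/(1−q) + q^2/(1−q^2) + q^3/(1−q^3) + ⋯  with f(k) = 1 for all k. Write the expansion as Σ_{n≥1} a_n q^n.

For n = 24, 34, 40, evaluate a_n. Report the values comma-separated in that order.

8, 4, 8

n=24: 1·24 2·12 3·8 4·6 6·4 8·3 12·2 24·1  f→[1+1+1+1+1+1+1+1]=8
n=34: 34·1 17·2 2·17 1·34  f→[1+1+1+1]=4
q^40  k|40↦f(k): 1:1 2:1 4:1 5:1 8:1 10:1 20:1 40:1  a_40=8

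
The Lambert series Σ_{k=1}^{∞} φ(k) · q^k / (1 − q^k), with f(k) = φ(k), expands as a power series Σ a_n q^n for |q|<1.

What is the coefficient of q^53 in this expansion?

n=53: 53·1 1·53  φ→[52+1]=53

a_53 = 53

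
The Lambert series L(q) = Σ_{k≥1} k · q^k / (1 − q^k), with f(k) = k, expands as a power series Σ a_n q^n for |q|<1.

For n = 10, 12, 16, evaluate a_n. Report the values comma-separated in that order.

18, 28, 31

n=10: 10·1 5·2 2·5 1·10  f→[10+5+2+1]=18
q^12  k|12↦f(k): 12:12 6:6 4:4 3:3 2:2 1:1  a_12=28
q^16  k|16↦f(k): 16:16 8:8 4:4 2:2 1:1  a_16=31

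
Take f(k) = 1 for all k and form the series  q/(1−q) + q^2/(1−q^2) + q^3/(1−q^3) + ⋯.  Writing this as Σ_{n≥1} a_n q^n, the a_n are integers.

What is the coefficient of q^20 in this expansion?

q^20  k|20↦f(k): 1:1 2:1 4:1 5:1 10:1 20:1  a_20=6

a_20 = 6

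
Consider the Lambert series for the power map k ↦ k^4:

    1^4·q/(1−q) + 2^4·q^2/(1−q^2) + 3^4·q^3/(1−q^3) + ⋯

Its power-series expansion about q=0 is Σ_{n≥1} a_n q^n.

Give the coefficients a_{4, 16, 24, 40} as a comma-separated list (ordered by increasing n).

[q^4] f(1)=1,f(2)=16,f(4)=256 ⇒ 273
d|16:{16,8,4,2,1}  Σf=65536+4096+256+16+1=69905
n=24: 1·24 2·12 3·8 4·6 6·4 8·3 12·2 24·1  f→[1+16+81+256+1296+4096+20736+331776]=358258
n=40: 40·1 20·2 10·4 8·5 5·8 4·10 2·20 1·40  f→[2560000+160000+10000+4096+625+256+16+1]=2734994

273, 69905, 358258, 2734994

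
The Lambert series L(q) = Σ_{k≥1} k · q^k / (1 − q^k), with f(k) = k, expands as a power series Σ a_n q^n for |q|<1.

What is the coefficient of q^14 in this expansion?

d|14:{1,2,7,14}  Σf=1+2+7+14=24

a_14 = 24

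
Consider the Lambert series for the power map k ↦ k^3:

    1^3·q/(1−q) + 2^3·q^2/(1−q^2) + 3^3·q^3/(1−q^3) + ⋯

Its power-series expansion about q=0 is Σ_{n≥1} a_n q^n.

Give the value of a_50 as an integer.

[q^50] f(1)=1,f(2)=8,f(5)=125,f(10)=1000,f(25)=15625,f(50)=125000 ⇒ 141759

a_50 = 141759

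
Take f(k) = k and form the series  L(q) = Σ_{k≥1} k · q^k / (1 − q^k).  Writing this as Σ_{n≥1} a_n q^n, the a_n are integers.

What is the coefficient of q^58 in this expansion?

a_58 = 90

n=58: 58·1 29·2 2·29 1·58  f→[58+29+2+1]=90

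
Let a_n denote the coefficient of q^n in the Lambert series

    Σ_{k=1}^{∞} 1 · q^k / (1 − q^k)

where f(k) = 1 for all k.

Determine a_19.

a_19 = 2

[q^19] f(19)=1,f(1)=1 ⇒ 2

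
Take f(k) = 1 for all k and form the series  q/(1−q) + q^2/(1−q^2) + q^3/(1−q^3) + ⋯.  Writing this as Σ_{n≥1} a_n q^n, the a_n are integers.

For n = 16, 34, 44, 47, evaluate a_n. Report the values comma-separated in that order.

5, 4, 6, 2

q^16  k|16↦f(k): 1:1 2:1 4:1 8:1 16:1  a_16=5
q^34  k|34↦f(k): 34:1 17:1 2:1 1:1  a_34=4
[q^44] f(1)=1,f(2)=1,f(4)=1,f(11)=1,f(22)=1,f(44)=1 ⇒ 6
[q^47] f(1)=1,f(47)=1 ⇒ 2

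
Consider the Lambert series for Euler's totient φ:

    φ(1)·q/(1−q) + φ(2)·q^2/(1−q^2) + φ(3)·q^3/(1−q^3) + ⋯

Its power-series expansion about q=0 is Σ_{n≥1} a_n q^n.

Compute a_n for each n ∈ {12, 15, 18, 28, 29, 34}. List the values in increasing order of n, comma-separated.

[q^12] φ(12)=4,φ(6)=2,φ(4)=2,φ(3)=2,φ(2)=1,φ(1)=1 ⇒ 12
q^15  k|15↦φ(k): 15:8 5:4 3:2 1:1  a_15=15
[q^18] φ(1)=1,φ(2)=1,φ(3)=2,φ(6)=2,φ(9)=6,φ(18)=6 ⇒ 18
q^28  k|28↦φ(k): 28:12 14:6 7:6 4:2 2:1 1:1  a_28=28
[q^29] φ(1)=1,φ(29)=28 ⇒ 29
n=34: 34·1 17·2 2·17 1·34  φ→[16+16+1+1]=34

12, 15, 18, 28, 29, 34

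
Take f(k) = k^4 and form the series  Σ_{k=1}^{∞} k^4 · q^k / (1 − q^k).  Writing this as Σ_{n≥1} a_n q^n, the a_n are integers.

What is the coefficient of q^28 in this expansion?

a_28 = 655746

n=28: 1·28 2·14 4·7 7·4 14·2 28·1  f→[1+16+256+2401+38416+614656]=655746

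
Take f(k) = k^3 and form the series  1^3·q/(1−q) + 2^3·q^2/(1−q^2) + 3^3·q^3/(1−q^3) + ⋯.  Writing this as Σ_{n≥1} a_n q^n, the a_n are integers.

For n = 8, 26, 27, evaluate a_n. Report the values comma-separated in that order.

585, 19782, 20440

q^8  k|8↦f(k): 8:512 4:64 2:8 1:1  a_8=585
d|26:{1,2,13,26}  Σf=1+8+2197+17576=19782
n=27: 1·27 3·9 9·3 27·1  f→[1+27+729+19683]=20440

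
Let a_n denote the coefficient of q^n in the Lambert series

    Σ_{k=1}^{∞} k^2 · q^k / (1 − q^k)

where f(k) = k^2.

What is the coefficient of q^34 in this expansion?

d|34:{34,17,2,1}  Σf=1156+289+4+1=1450

a_34 = 1450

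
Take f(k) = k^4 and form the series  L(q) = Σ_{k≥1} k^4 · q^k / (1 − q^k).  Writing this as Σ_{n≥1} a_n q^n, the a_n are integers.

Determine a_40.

q^40  k|40↦f(k): 1:1 2:16 4:256 5:625 8:4096 10:10000 20:160000 40:2560000  a_40=2734994

a_40 = 2734994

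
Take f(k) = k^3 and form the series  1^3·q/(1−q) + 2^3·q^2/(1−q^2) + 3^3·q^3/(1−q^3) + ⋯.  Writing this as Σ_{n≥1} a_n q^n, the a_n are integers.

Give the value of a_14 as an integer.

a_14 = 3096

q^14  k|14↦f(k): 14:2744 7:343 2:8 1:1  a_14=3096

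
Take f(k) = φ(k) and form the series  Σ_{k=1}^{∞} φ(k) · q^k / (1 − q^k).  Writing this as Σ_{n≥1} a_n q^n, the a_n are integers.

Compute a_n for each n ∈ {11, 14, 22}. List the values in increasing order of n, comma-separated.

d|11:{11,1}  Σφ=10+1=11
n=14: 1·14 2·7 7·2 14·1  φ→[1+1+6+6]=14
[q^22] φ(1)=1,φ(2)=1,φ(11)=10,φ(22)=10 ⇒ 22

11, 14, 22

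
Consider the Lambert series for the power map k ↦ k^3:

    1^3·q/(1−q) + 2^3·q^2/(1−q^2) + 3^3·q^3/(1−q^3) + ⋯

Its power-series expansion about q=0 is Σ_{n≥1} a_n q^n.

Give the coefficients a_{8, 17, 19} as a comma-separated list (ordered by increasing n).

q^8  k|8↦f(k): 1:1 2:8 4:64 8:512  a_8=585
q^17  k|17↦f(k): 1:1 17:4913  a_17=4914
q^19  k|19↦f(k): 19:6859 1:1  a_19=6860

585, 4914, 6860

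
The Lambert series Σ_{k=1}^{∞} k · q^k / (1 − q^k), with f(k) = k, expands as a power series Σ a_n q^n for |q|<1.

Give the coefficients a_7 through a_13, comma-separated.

8, 15, 13, 18, 12, 28, 14

d|7:{1,7}  Σf=1+7=8
[q^8] f(1)=1,f(2)=2,f(4)=4,f(8)=8 ⇒ 15
q^9  k|9↦f(k): 9:9 3:3 1:1  a_9=13
q^10  k|10↦f(k): 1:1 2:2 5:5 10:10  a_10=18
d|11:{11,1}  Σf=11+1=12
q^12  k|12↦f(k): 1:1 2:2 3:3 4:4 6:6 12:12  a_12=28
d|13:{1,13}  Σf=1+13=14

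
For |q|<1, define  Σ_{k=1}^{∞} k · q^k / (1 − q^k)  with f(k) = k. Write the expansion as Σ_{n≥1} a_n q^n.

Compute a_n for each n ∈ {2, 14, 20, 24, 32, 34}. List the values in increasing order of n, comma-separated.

n=2: 1·2 2·1  f→[1+2]=3
[q^14] f(14)=14,f(7)=7,f(2)=2,f(1)=1 ⇒ 24
n=20: 1·20 2·10 4·5 5·4 10·2 20·1  f→[1+2+4+5+10+20]=42
d|24:{1,2,3,4,6,8,12,24}  Σf=1+2+3+4+6+8+12+24=60
d|32:{1,2,4,8,16,32}  Σf=1+2+4+8+16+32=63
d|34:{1,2,17,34}  Σf=1+2+17+34=54

3, 24, 42, 60, 63, 54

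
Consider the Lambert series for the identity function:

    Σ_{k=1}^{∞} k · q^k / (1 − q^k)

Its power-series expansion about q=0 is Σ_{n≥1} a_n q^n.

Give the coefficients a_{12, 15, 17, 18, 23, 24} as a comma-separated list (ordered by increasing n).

28, 24, 18, 39, 24, 60

d|12:{12,6,4,3,2,1}  Σf=12+6+4+3+2+1=28
q^15  k|15↦f(k): 1:1 3:3 5:5 15:15  a_15=24
[q^17] f(17)=17,f(1)=1 ⇒ 18
d|18:{1,2,3,6,9,18}  Σf=1+2+3+6+9+18=39
d|23:{1,23}  Σf=1+23=24
q^24  k|24↦f(k): 1:1 2:2 3:3 4:4 6:6 8:8 12:12 24:24  a_24=60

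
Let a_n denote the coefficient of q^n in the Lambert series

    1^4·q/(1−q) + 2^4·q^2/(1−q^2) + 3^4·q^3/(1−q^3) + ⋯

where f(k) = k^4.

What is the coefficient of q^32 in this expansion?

a_32 = 1118481

n=32: 1·32 2·16 4·8 8·4 16·2 32·1  f→[1+16+256+4096+65536+1048576]=1118481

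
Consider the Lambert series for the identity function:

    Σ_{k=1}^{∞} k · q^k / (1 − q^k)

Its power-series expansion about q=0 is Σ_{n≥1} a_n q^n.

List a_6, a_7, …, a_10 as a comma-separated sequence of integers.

d|6:{6,3,2,1}  Σf=6+3+2+1=12
d|7:{1,7}  Σf=1+7=8
[q^8] f(8)=8,f(4)=4,f(2)=2,f(1)=1 ⇒ 15
d|9:{1,3,9}  Σf=1+3+9=13
n=10: 10·1 5·2 2·5 1·10  f→[10+5+2+1]=18

12, 8, 15, 13, 18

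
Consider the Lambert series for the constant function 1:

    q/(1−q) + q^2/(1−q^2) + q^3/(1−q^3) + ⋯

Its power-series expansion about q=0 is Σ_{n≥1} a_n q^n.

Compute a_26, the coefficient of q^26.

a_26 = 4

n=26: 1·26 2·13 13·2 26·1  f→[1+1+1+1]=4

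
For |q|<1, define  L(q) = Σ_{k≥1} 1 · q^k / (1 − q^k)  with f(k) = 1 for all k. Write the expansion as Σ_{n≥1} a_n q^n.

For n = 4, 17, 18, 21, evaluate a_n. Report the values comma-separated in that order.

q^4  k|4↦f(k): 4:1 2:1 1:1  a_4=3
q^17  k|17↦f(k): 17:1 1:1  a_17=2
[q^18] f(1)=1,f(2)=1,f(3)=1,f(6)=1,f(9)=1,f(18)=1 ⇒ 6
q^21  k|21↦f(k): 1:1 3:1 7:1 21:1  a_21=4

3, 2, 6, 4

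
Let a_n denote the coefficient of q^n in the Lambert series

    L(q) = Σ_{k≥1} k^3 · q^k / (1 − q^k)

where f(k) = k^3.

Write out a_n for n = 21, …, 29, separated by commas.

n=21: 1·21 3·7 7·3 21·1  f→[1+27+343+9261]=9632
[q^22] f(1)=1,f(2)=8,f(11)=1331,f(22)=10648 ⇒ 11988
d|23:{23,1}  Σf=12167+1=12168
d|24:{1,2,3,4,6,8,12,24}  Σf=1+8+27+64+216+512+1728+13824=16380
[q^25] f(25)=15625,f(5)=125,f(1)=1 ⇒ 15751
q^26  k|26↦f(k): 26:17576 13:2197 2:8 1:1  a_26=19782
d|27:{27,9,3,1}  Σf=19683+729+27+1=20440
[q^28] f(1)=1,f(2)=8,f(4)=64,f(7)=343,f(14)=2744,f(28)=21952 ⇒ 25112
n=29: 1·29 29·1  f→[1+24389]=24390

9632, 11988, 12168, 16380, 15751, 19782, 20440, 25112, 24390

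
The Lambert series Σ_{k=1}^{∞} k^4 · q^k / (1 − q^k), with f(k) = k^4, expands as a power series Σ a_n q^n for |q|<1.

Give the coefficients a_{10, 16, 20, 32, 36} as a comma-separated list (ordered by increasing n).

10642, 69905, 170898, 1118481, 1813539

[q^10] f(1)=1,f(2)=16,f(5)=625,f(10)=10000 ⇒ 10642
q^16  k|16↦f(k): 1:1 2:16 4:256 8:4096 16:65536  a_16=69905
n=20: 20·1 10·2 5·4 4·5 2·10 1·20  f→[160000+10000+625+256+16+1]=170898
[q^32] f(1)=1,f(2)=16,f(4)=256,f(8)=4096,f(16)=65536,f(32)=1048576 ⇒ 1118481
[q^36] f(36)=1679616,f(18)=104976,f(12)=20736,f(9)=6561,f(6)=1296,f(4)=256,f(3)=81,f(2)=16,f(1)=1 ⇒ 1813539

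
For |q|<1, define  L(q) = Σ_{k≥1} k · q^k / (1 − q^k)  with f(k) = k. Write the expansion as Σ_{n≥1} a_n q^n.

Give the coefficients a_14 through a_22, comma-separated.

24, 24, 31, 18, 39, 20, 42, 32, 36

q^14  k|14↦f(k): 1:1 2:2 7:7 14:14  a_14=24
d|15:{15,5,3,1}  Σf=15+5+3+1=24
n=16: 1·16 2·8 4·4 8·2 16·1  f→[1+2+4+8+16]=31
d|17:{17,1}  Σf=17+1=18
n=18: 18·1 9·2 6·3 3·6 2·9 1·18  f→[18+9+6+3+2+1]=39
[q^19] f(1)=1,f(19)=19 ⇒ 20
n=20: 20·1 10·2 5·4 4·5 2·10 1·20  f→[20+10+5+4+2+1]=42
d|21:{1,3,7,21}  Σf=1+3+7+21=32
[q^22] f(1)=1,f(2)=2,f(11)=11,f(22)=22 ⇒ 36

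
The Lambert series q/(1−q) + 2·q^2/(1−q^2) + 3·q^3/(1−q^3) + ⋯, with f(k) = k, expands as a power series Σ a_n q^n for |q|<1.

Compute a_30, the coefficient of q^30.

[q^30] f(1)=1,f(2)=2,f(3)=3,f(5)=5,f(6)=6,f(10)=10,f(15)=15,f(30)=30 ⇒ 72

a_30 = 72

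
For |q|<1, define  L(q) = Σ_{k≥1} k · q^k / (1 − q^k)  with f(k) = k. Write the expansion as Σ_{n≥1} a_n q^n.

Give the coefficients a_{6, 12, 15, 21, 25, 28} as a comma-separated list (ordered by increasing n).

q^6  k|6↦f(k): 1:1 2:2 3:3 6:6  a_6=12
q^12  k|12↦f(k): 1:1 2:2 3:3 4:4 6:6 12:12  a_12=28
n=15: 1·15 3·5 5·3 15·1  f→[1+3+5+15]=24
d|21:{1,3,7,21}  Σf=1+3+7+21=32
d|25:{25,5,1}  Σf=25+5+1=31
[q^28] f(28)=28,f(14)=14,f(7)=7,f(4)=4,f(2)=2,f(1)=1 ⇒ 56

12, 28, 24, 32, 31, 56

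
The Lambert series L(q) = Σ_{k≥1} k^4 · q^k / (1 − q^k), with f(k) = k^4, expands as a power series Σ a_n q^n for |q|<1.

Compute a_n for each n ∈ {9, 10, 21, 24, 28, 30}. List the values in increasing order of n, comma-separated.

6643, 10642, 196964, 358258, 655746, 872644

n=9: 9·1 3·3 1·9  f→[6561+81+1]=6643
q^10  k|10↦f(k): 10:10000 5:625 2:16 1:1  a_10=10642
n=21: 1·21 3·7 7·3 21·1  f→[1+81+2401+194481]=196964
d|24:{24,12,8,6,4,3,2,1}  Σf=331776+20736+4096+1296+256+81+16+1=358258
q^28  k|28↦f(k): 28:614656 14:38416 7:2401 4:256 2:16 1:1  a_28=655746
n=30: 1·30 2·15 3·10 5·6 6·5 10·3 15·2 30·1  f→[1+16+81+625+1296+10000+50625+810000]=872644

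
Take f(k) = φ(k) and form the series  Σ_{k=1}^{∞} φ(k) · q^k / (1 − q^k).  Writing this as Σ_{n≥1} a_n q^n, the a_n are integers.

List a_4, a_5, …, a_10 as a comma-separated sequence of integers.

[q^4] φ(4)=2,φ(2)=1,φ(1)=1 ⇒ 4
n=5: 5·1 1·5  φ→[4+1]=5
[q^6] φ(6)=2,φ(3)=2,φ(2)=1,φ(1)=1 ⇒ 6
q^7  k|7↦φ(k): 1:1 7:6  a_7=7
d|8:{1,2,4,8}  Σφ=1+1+2+4=8
q^9  k|9↦φ(k): 1:1 3:2 9:6  a_9=9
[q^10] φ(1)=1,φ(2)=1,φ(5)=4,φ(10)=4 ⇒ 10

4, 5, 6, 7, 8, 9, 10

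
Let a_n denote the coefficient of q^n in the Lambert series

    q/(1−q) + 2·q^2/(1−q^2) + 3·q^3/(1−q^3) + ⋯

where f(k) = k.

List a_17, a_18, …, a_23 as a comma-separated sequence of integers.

[q^17] f(17)=17,f(1)=1 ⇒ 18
q^18  k|18↦f(k): 18:18 9:9 6:6 3:3 2:2 1:1  a_18=39
[q^19] f(1)=1,f(19)=19 ⇒ 20
n=20: 1·20 2·10 4·5 5·4 10·2 20·1  f→[1+2+4+5+10+20]=42
n=21: 21·1 7·3 3·7 1·21  f→[21+7+3+1]=32
d|22:{22,11,2,1}  Σf=22+11+2+1=36
[q^23] f(1)=1,f(23)=23 ⇒ 24

18, 39, 20, 42, 32, 36, 24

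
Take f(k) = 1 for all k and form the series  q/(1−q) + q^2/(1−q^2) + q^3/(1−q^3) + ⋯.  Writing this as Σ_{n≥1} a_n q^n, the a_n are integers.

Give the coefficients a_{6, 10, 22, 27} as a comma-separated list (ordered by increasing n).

[q^6] f(1)=1,f(2)=1,f(3)=1,f(6)=1 ⇒ 4
q^10  k|10↦f(k): 10:1 5:1 2:1 1:1  a_10=4
n=22: 22·1 11·2 2·11 1·22  f→[1+1+1+1]=4
[q^27] f(27)=1,f(9)=1,f(3)=1,f(1)=1 ⇒ 4

4, 4, 4, 4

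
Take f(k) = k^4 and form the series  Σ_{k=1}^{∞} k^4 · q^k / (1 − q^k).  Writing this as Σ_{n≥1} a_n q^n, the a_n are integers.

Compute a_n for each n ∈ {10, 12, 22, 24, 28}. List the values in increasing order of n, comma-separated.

q^10  k|10↦f(k): 10:10000 5:625 2:16 1:1  a_10=10642
q^12  k|12↦f(k): 12:20736 6:1296 4:256 3:81 2:16 1:1  a_12=22386
[q^22] f(22)=234256,f(11)=14641,f(2)=16,f(1)=1 ⇒ 248914
d|24:{24,12,8,6,4,3,2,1}  Σf=331776+20736+4096+1296+256+81+16+1=358258
[q^28] f(1)=1,f(2)=16,f(4)=256,f(7)=2401,f(14)=38416,f(28)=614656 ⇒ 655746

10642, 22386, 248914, 358258, 655746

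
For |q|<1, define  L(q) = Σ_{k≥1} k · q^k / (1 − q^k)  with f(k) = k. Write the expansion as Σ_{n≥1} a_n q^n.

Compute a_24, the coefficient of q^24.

a_24 = 60

[q^24] f(1)=1,f(2)=2,f(3)=3,f(4)=4,f(6)=6,f(8)=8,f(12)=12,f(24)=24 ⇒ 60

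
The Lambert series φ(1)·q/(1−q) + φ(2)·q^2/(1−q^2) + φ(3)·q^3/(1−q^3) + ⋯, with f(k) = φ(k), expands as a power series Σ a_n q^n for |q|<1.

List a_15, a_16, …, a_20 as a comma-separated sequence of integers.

[q^15] φ(1)=1,φ(3)=2,φ(5)=4,φ(15)=8 ⇒ 15
d|16:{1,2,4,8,16}  Σφ=1+1+2+4+8=16
n=17: 1·17 17·1  φ→[1+16]=17
[q^18] φ(18)=6,φ(9)=6,φ(6)=2,φ(3)=2,φ(2)=1,φ(1)=1 ⇒ 18
q^19  k|19↦φ(k): 19:18 1:1  a_19=19
q^20  k|20↦φ(k): 20:8 10:4 5:4 4:2 2:1 1:1  a_20=20

15, 16, 17, 18, 19, 20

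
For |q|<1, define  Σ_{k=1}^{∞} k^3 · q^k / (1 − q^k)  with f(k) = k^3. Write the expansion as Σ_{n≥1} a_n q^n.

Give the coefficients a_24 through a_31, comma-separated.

16380, 15751, 19782, 20440, 25112, 24390, 31752, 29792

d|24:{1,2,3,4,6,8,12,24}  Σf=1+8+27+64+216+512+1728+13824=16380
[q^25] f(25)=15625,f(5)=125,f(1)=1 ⇒ 15751
d|26:{1,2,13,26}  Σf=1+8+2197+17576=19782
[q^27] f(27)=19683,f(9)=729,f(3)=27,f(1)=1 ⇒ 20440
[q^28] f(1)=1,f(2)=8,f(4)=64,f(7)=343,f(14)=2744,f(28)=21952 ⇒ 25112
q^29  k|29↦f(k): 1:1 29:24389  a_29=24390
d|30:{30,15,10,6,5,3,2,1}  Σf=27000+3375+1000+216+125+27+8+1=31752
q^31  k|31↦f(k): 31:29791 1:1  a_31=29792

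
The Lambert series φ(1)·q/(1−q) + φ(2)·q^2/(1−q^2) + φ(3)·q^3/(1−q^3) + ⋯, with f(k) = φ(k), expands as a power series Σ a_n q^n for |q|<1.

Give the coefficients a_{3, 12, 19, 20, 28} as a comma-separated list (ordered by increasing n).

n=3: 1·3 3·1  φ→[1+2]=3
q^12  k|12↦φ(k): 1:1 2:1 3:2 4:2 6:2 12:4  a_12=12
q^19  k|19↦φ(k): 1:1 19:18  a_19=19
q^20  k|20↦φ(k): 1:1 2:1 4:2 5:4 10:4 20:8  a_20=20
n=28: 28·1 14·2 7·4 4·7 2·14 1·28  φ→[12+6+6+2+1+1]=28

3, 12, 19, 20, 28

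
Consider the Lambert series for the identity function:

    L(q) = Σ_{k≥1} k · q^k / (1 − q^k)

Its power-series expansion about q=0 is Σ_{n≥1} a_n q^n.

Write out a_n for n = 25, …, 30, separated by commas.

q^25  k|25↦f(k): 25:25 5:5 1:1  a_25=31
d|26:{1,2,13,26}  Σf=1+2+13+26=42
[q^27] f(1)=1,f(3)=3,f(9)=9,f(27)=27 ⇒ 40
n=28: 1·28 2·14 4·7 7·4 14·2 28·1  f→[1+2+4+7+14+28]=56
n=29: 1·29 29·1  f→[1+29]=30
d|30:{1,2,3,5,6,10,15,30}  Σf=1+2+3+5+6+10+15+30=72

31, 42, 40, 56, 30, 72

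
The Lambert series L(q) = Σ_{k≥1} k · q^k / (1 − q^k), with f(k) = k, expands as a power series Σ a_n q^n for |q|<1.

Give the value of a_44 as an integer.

[q^44] f(1)=1,f(2)=2,f(4)=4,f(11)=11,f(22)=22,f(44)=44 ⇒ 84

a_44 = 84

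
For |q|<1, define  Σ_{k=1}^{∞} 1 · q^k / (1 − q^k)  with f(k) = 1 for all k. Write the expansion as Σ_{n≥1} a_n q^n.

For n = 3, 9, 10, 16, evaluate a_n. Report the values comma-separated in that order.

n=3: 1·3 3·1  f→[1+1]=2
d|9:{1,3,9}  Σf=1+1+1=3
d|10:{10,5,2,1}  Σf=1+1+1+1=4
[q^16] f(1)=1,f(2)=1,f(4)=1,f(8)=1,f(16)=1 ⇒ 5

2, 3, 4, 5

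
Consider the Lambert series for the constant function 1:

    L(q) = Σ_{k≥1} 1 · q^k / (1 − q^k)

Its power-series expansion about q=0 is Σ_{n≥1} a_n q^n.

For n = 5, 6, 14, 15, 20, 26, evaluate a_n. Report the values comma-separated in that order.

q^5  k|5↦f(k): 1:1 5:1  a_5=2
d|6:{1,2,3,6}  Σf=1+1+1+1=4
n=14: 14·1 7·2 2·7 1·14  f→[1+1+1+1]=4
d|15:{15,5,3,1}  Σf=1+1+1+1=4
[q^20] f(20)=1,f(10)=1,f(5)=1,f(4)=1,f(2)=1,f(1)=1 ⇒ 6
q^26  k|26↦f(k): 1:1 2:1 13:1 26:1  a_26=4

2, 4, 4, 4, 6, 4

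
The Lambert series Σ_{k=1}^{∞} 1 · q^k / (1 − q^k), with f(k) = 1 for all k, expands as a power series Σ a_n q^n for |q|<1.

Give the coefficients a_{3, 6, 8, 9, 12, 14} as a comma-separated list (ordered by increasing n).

2, 4, 4, 3, 6, 4

q^3  k|3↦f(k): 3:1 1:1  a_3=2
[q^6] f(6)=1,f(3)=1,f(2)=1,f(1)=1 ⇒ 4
[q^8] f(1)=1,f(2)=1,f(4)=1,f(8)=1 ⇒ 4
[q^9] f(9)=1,f(3)=1,f(1)=1 ⇒ 3
d|12:{12,6,4,3,2,1}  Σf=1+1+1+1+1+1=6
d|14:{14,7,2,1}  Σf=1+1+1+1=4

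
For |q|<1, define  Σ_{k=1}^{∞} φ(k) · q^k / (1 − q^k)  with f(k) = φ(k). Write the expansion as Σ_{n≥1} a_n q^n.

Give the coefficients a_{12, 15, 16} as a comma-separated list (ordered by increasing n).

[q^12] φ(12)=4,φ(6)=2,φ(4)=2,φ(3)=2,φ(2)=1,φ(1)=1 ⇒ 12
[q^15] φ(1)=1,φ(3)=2,φ(5)=4,φ(15)=8 ⇒ 15
[q^16] φ(1)=1,φ(2)=1,φ(4)=2,φ(8)=4,φ(16)=8 ⇒ 16

12, 15, 16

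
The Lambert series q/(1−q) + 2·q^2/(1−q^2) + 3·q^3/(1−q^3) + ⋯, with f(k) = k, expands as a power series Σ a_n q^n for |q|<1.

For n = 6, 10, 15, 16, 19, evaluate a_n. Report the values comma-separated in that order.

[q^6] f(6)=6,f(3)=3,f(2)=2,f(1)=1 ⇒ 12
[q^10] f(1)=1,f(2)=2,f(5)=5,f(10)=10 ⇒ 18
[q^15] f(15)=15,f(5)=5,f(3)=3,f(1)=1 ⇒ 24
d|16:{1,2,4,8,16}  Σf=1+2+4+8+16=31
q^19  k|19↦f(k): 19:19 1:1  a_19=20

12, 18, 24, 31, 20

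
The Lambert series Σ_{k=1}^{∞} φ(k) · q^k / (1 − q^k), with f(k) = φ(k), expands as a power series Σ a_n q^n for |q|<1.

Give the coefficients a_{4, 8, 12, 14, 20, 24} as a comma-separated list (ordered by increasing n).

q^4  k|4↦φ(k): 4:2 2:1 1:1  a_4=4
n=8: 8·1 4·2 2·4 1·8  φ→[4+2+1+1]=8
d|12:{12,6,4,3,2,1}  Σφ=4+2+2+2+1+1=12
n=14: 1·14 2·7 7·2 14·1  φ→[1+1+6+6]=14
[q^20] φ(1)=1,φ(2)=1,φ(4)=2,φ(5)=4,φ(10)=4,φ(20)=8 ⇒ 20
q^24  k|24↦φ(k): 24:8 12:4 8:4 6:2 4:2 3:2 2:1 1:1  a_24=24

4, 8, 12, 14, 20, 24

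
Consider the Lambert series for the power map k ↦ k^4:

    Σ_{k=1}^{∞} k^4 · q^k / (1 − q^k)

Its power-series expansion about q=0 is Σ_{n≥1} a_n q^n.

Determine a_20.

a_20 = 170898

n=20: 20·1 10·2 5·4 4·5 2·10 1·20  f→[160000+10000+625+256+16+1]=170898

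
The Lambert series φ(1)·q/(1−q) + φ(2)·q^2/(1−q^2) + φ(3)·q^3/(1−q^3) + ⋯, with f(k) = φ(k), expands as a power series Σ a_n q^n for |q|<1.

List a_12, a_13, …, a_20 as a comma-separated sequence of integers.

[q^12] φ(1)=1,φ(2)=1,φ(3)=2,φ(4)=2,φ(6)=2,φ(12)=4 ⇒ 12
[q^13] φ(1)=1,φ(13)=12 ⇒ 13
d|14:{14,7,2,1}  Σφ=6+6+1+1=14
q^15  k|15↦φ(k): 1:1 3:2 5:4 15:8  a_15=15
[q^16] φ(1)=1,φ(2)=1,φ(4)=2,φ(8)=4,φ(16)=8 ⇒ 16
n=17: 1·17 17·1  φ→[1+16]=17
n=18: 18·1 9·2 6·3 3·6 2·9 1·18  φ→[6+6+2+2+1+1]=18
n=19: 19·1 1·19  φ→[18+1]=19
q^20  k|20↦φ(k): 20:8 10:4 5:4 4:2 2:1 1:1  a_20=20

12, 13, 14, 15, 16, 17, 18, 19, 20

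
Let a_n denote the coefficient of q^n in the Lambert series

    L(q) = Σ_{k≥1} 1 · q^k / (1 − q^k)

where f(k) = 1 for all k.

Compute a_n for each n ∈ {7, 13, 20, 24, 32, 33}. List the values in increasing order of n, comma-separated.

2, 2, 6, 8, 6, 4

d|7:{7,1}  Σf=1+1=2
[q^13] f(13)=1,f(1)=1 ⇒ 2
[q^20] f(20)=1,f(10)=1,f(5)=1,f(4)=1,f(2)=1,f(1)=1 ⇒ 6
[q^24] f(24)=1,f(12)=1,f(8)=1,f(6)=1,f(4)=1,f(3)=1,f(2)=1,f(1)=1 ⇒ 8
n=32: 1·32 2·16 4·8 8·4 16·2 32·1  f→[1+1+1+1+1+1]=6
q^33  k|33↦f(k): 33:1 11:1 3:1 1:1  a_33=4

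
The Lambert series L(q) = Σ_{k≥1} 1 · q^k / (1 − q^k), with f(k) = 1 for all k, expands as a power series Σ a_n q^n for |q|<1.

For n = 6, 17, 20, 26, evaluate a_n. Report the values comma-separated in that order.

[q^6] f(6)=1,f(3)=1,f(2)=1,f(1)=1 ⇒ 4
d|17:{17,1}  Σf=1+1=2
n=20: 20·1 10·2 5·4 4·5 2·10 1·20  f→[1+1+1+1+1+1]=6
n=26: 1·26 2·13 13·2 26·1  f→[1+1+1+1]=4

4, 2, 6, 4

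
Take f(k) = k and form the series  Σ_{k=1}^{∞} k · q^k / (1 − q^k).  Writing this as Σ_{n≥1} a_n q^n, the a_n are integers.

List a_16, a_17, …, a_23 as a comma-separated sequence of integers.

31, 18, 39, 20, 42, 32, 36, 24

d|16:{1,2,4,8,16}  Σf=1+2+4+8+16=31
n=17: 1·17 17·1  f→[1+17]=18
q^18  k|18↦f(k): 1:1 2:2 3:3 6:6 9:9 18:18  a_18=39
[q^19] f(1)=1,f(19)=19 ⇒ 20
n=20: 20·1 10·2 5·4 4·5 2·10 1·20  f→[20+10+5+4+2+1]=42
q^21  k|21↦f(k): 21:21 7:7 3:3 1:1  a_21=32
d|22:{22,11,2,1}  Σf=22+11+2+1=36
q^23  k|23↦f(k): 1:1 23:23  a_23=24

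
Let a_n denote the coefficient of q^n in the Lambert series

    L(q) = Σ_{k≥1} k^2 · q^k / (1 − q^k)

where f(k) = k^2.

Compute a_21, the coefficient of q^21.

a_21 = 500

q^21  k|21↦f(k): 1:1 3:9 7:49 21:441  a_21=500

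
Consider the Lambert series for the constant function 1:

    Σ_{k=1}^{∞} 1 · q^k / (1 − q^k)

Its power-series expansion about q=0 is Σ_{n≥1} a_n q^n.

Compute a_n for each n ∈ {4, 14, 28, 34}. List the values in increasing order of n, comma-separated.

3, 4, 6, 4

q^4  k|4↦f(k): 1:1 2:1 4:1  a_4=3
[q^14] f(1)=1,f(2)=1,f(7)=1,f(14)=1 ⇒ 4
q^28  k|28↦f(k): 28:1 14:1 7:1 4:1 2:1 1:1  a_28=6
n=34: 1·34 2·17 17·2 34·1  f→[1+1+1+1]=4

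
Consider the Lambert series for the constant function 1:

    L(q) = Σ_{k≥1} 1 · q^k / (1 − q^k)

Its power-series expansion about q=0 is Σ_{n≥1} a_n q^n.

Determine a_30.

d|30:{30,15,10,6,5,3,2,1}  Σf=1+1+1+1+1+1+1+1=8

a_30 = 8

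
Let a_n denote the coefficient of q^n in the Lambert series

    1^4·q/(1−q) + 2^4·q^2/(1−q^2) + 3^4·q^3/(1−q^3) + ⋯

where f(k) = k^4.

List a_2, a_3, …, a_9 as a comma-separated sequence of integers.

17, 82, 273, 626, 1394, 2402, 4369, 6643

d|2:{2,1}  Σf=16+1=17
d|3:{1,3}  Σf=1+81=82
n=4: 4·1 2·2 1·4  f→[256+16+1]=273
d|5:{1,5}  Σf=1+625=626
[q^6] f(1)=1,f(2)=16,f(3)=81,f(6)=1296 ⇒ 1394
[q^7] f(7)=2401,f(1)=1 ⇒ 2402
[q^8] f(1)=1,f(2)=16,f(4)=256,f(8)=4096 ⇒ 4369
n=9: 1·9 3·3 9·1  f→[1+81+6561]=6643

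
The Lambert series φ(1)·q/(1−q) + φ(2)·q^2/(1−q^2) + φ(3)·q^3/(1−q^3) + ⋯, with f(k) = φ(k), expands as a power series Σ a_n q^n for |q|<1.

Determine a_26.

q^26  k|26↦φ(k): 1:1 2:1 13:12 26:12  a_26=26

a_26 = 26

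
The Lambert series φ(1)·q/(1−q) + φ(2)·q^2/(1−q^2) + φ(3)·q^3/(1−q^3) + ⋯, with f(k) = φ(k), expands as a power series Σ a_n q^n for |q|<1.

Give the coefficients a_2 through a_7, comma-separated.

q^2  k|2↦φ(k): 2:1 1:1  a_2=2
n=3: 1·3 3·1  φ→[1+2]=3
[q^4] φ(1)=1,φ(2)=1,φ(4)=2 ⇒ 4
[q^5] φ(5)=4,φ(1)=1 ⇒ 5
[q^6] φ(6)=2,φ(3)=2,φ(2)=1,φ(1)=1 ⇒ 6
q^7  k|7↦φ(k): 7:6 1:1  a_7=7

2, 3, 4, 5, 6, 7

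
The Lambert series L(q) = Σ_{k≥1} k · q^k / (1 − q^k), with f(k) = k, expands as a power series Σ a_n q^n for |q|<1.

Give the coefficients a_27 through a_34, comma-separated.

40, 56, 30, 72, 32, 63, 48, 54

d|27:{1,3,9,27}  Σf=1+3+9+27=40
q^28  k|28↦f(k): 1:1 2:2 4:4 7:7 14:14 28:28  a_28=56
d|29:{1,29}  Σf=1+29=30
n=30: 30·1 15·2 10·3 6·5 5·6 3·10 2·15 1·30  f→[30+15+10+6+5+3+2+1]=72
[q^31] f(31)=31,f(1)=1 ⇒ 32
[q^32] f(1)=1,f(2)=2,f(4)=4,f(8)=8,f(16)=16,f(32)=32 ⇒ 63
[q^33] f(33)=33,f(11)=11,f(3)=3,f(1)=1 ⇒ 48
q^34  k|34↦f(k): 34:34 17:17 2:2 1:1  a_34=54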